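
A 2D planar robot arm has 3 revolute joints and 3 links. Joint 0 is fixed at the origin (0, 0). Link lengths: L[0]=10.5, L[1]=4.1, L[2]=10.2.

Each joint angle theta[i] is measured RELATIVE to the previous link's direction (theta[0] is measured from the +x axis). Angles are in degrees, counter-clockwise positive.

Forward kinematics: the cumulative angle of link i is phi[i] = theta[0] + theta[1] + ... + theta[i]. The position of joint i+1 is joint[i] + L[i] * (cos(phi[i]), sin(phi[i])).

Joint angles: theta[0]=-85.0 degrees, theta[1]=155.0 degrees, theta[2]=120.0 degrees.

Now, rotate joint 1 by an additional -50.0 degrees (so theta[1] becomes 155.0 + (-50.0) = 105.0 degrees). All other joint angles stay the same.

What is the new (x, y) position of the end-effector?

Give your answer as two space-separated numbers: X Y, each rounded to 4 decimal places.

joint[0] = (0.0000, 0.0000)  (base)
link 0: phi[0] = -85 = -85 deg
  cos(-85 deg) = 0.0872, sin(-85 deg) = -0.9962
  joint[1] = (0.0000, 0.0000) + 10.5 * (0.0872, -0.9962) = (0.0000 + 0.9151, 0.0000 + -10.4600) = (0.9151, -10.4600)
link 1: phi[1] = -85 + 105 = 20 deg
  cos(20 deg) = 0.9397, sin(20 deg) = 0.3420
  joint[2] = (0.9151, -10.4600) + 4.1 * (0.9397, 0.3420) = (0.9151 + 3.8527, -10.4600 + 1.4023) = (4.7679, -9.0578)
link 2: phi[2] = -85 + 105 + 120 = 140 deg
  cos(140 deg) = -0.7660, sin(140 deg) = 0.6428
  joint[3] = (4.7679, -9.0578) + 10.2 * (-0.7660, 0.6428) = (4.7679 + -7.8137, -9.0578 + 6.5564) = (-3.0458, -2.5013)
End effector: (-3.0458, -2.5013)

Answer: -3.0458 -2.5013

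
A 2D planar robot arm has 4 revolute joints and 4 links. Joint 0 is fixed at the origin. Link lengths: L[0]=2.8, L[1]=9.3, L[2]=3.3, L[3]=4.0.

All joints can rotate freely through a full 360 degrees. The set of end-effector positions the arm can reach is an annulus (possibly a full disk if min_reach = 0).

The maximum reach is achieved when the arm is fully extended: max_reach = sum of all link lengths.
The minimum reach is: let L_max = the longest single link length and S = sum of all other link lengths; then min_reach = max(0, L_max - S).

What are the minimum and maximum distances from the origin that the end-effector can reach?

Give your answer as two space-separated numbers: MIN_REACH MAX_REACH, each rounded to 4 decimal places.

Link lengths: [2.8, 9.3, 3.3, 4.0]
max_reach = 2.8 + 9.3 + 3.3 + 4 = 19.4
L_max = max([2.8, 9.3, 3.3, 4.0]) = 9.3
S (sum of others) = 19.4 - 9.3 = 10.1
min_reach = max(0, 9.3 - 10.1) = max(0, -0.8) = 0

Answer: 0.0000 19.4000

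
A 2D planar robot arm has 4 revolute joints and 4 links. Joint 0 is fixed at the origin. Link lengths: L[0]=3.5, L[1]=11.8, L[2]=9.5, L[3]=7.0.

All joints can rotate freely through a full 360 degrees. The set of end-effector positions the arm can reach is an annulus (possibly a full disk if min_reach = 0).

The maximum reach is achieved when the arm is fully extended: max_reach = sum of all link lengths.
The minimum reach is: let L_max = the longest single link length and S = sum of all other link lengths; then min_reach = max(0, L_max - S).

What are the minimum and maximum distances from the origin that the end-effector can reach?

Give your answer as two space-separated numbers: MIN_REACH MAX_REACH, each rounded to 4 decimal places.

Answer: 0.0000 31.8000

Derivation:
Link lengths: [3.5, 11.8, 9.5, 7.0]
max_reach = 3.5 + 11.8 + 9.5 + 7 = 31.8
L_max = max([3.5, 11.8, 9.5, 7.0]) = 11.8
S (sum of others) = 31.8 - 11.8 = 20
min_reach = max(0, 11.8 - 20) = max(0, -8.2) = 0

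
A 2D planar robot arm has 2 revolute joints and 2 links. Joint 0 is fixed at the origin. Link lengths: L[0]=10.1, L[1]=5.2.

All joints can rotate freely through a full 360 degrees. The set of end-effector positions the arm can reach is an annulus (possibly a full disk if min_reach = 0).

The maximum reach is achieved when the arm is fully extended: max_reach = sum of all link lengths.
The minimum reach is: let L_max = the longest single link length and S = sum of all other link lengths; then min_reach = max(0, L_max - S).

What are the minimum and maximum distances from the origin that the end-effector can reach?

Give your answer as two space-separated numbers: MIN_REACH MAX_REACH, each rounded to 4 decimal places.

Link lengths: [10.1, 5.2]
max_reach = 10.1 + 5.2 = 15.3
L_max = max([10.1, 5.2]) = 10.1
S (sum of others) = 15.3 - 10.1 = 5.2
min_reach = max(0, 10.1 - 5.2) = max(0, 4.9) = 4.9

Answer: 4.9000 15.3000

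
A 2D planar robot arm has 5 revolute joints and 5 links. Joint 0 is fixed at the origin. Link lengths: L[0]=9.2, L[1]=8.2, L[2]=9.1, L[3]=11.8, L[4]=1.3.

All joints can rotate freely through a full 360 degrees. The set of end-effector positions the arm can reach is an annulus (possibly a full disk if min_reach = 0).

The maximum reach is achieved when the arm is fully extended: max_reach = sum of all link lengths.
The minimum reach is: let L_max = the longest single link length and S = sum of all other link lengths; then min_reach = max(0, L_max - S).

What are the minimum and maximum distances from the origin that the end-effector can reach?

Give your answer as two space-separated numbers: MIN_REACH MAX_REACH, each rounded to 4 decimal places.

Link lengths: [9.2, 8.2, 9.1, 11.8, 1.3]
max_reach = 9.2 + 8.2 + 9.1 + 11.8 + 1.3 = 39.6
L_max = max([9.2, 8.2, 9.1, 11.8, 1.3]) = 11.8
S (sum of others) = 39.6 - 11.8 = 27.8
min_reach = max(0, 11.8 - 27.8) = max(0, -16) = 0

Answer: 0.0000 39.6000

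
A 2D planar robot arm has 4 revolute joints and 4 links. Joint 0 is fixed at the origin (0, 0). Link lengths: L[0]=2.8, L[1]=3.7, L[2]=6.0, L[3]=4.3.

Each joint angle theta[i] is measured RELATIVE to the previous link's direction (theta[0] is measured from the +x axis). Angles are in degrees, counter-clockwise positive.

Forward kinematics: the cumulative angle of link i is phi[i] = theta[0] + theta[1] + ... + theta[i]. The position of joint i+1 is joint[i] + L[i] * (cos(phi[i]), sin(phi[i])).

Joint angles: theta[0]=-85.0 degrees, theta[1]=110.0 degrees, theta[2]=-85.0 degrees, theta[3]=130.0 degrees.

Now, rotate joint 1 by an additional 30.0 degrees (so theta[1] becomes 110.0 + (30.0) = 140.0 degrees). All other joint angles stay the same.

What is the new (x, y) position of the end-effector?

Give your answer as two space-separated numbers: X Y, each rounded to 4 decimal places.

Answer: 6.8157 1.4762

Derivation:
joint[0] = (0.0000, 0.0000)  (base)
link 0: phi[0] = -85 = -85 deg
  cos(-85 deg) = 0.0872, sin(-85 deg) = -0.9962
  joint[1] = (0.0000, 0.0000) + 2.8 * (0.0872, -0.9962) = (0.0000 + 0.2440, 0.0000 + -2.7893) = (0.2440, -2.7893)
link 1: phi[1] = -85 + 140 = 55 deg
  cos(55 deg) = 0.5736, sin(55 deg) = 0.8192
  joint[2] = (0.2440, -2.7893) + 3.7 * (0.5736, 0.8192) = (0.2440 + 2.1222, -2.7893 + 3.0309) = (2.3663, 0.2415)
link 2: phi[2] = -85 + 140 + -85 = -30 deg
  cos(-30 deg) = 0.8660, sin(-30 deg) = -0.5000
  joint[3] = (2.3663, 0.2415) + 6 * (0.8660, -0.5000) = (2.3663 + 5.1962, 0.2415 + -3.0000) = (7.5624, -2.7585)
link 3: phi[3] = -85 + 140 + -85 + 130 = 100 deg
  cos(100 deg) = -0.1736, sin(100 deg) = 0.9848
  joint[4] = (7.5624, -2.7585) + 4.3 * (-0.1736, 0.9848) = (7.5624 + -0.7467, -2.7585 + 4.2347) = (6.8157, 1.4762)
End effector: (6.8157, 1.4762)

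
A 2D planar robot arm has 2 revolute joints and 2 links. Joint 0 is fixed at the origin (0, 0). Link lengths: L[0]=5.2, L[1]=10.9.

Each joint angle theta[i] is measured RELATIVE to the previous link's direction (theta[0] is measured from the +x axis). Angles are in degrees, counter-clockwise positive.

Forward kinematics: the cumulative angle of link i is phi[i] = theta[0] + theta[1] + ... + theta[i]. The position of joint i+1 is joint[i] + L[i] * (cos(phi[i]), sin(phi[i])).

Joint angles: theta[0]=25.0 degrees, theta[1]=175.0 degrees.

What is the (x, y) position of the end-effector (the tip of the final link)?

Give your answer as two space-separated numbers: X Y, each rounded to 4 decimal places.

joint[0] = (0.0000, 0.0000)  (base)
link 0: phi[0] = 25 = 25 deg
  cos(25 deg) = 0.9063, sin(25 deg) = 0.4226
  joint[1] = (0.0000, 0.0000) + 5.2 * (0.9063, 0.4226) = (0.0000 + 4.7128, 0.0000 + 2.1976) = (4.7128, 2.1976)
link 1: phi[1] = 25 + 175 = 200 deg
  cos(200 deg) = -0.9397, sin(200 deg) = -0.3420
  joint[2] = (4.7128, 2.1976) + 10.9 * (-0.9397, -0.3420) = (4.7128 + -10.2426, 2.1976 + -3.7280) = (-5.5298, -1.5304)
End effector: (-5.5298, -1.5304)

Answer: -5.5298 -1.5304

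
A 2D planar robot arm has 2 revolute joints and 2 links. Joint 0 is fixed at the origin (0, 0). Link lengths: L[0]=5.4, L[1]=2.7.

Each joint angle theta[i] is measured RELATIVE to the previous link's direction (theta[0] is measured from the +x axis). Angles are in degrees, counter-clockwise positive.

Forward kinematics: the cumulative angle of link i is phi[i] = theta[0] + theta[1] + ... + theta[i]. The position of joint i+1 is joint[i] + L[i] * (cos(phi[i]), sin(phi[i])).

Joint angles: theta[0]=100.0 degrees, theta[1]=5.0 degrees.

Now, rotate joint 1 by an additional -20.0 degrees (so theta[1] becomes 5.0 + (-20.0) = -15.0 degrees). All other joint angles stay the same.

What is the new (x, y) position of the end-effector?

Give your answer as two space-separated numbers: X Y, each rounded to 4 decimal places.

joint[0] = (0.0000, 0.0000)  (base)
link 0: phi[0] = 100 = 100 deg
  cos(100 deg) = -0.1736, sin(100 deg) = 0.9848
  joint[1] = (0.0000, 0.0000) + 5.4 * (-0.1736, 0.9848) = (0.0000 + -0.9377, 0.0000 + 5.3180) = (-0.9377, 5.3180)
link 1: phi[1] = 100 + -15 = 85 deg
  cos(85 deg) = 0.0872, sin(85 deg) = 0.9962
  joint[2] = (-0.9377, 5.3180) + 2.7 * (0.0872, 0.9962) = (-0.9377 + 0.2353, 5.3180 + 2.6897) = (-0.7024, 8.0077)
End effector: (-0.7024, 8.0077)

Answer: -0.7024 8.0077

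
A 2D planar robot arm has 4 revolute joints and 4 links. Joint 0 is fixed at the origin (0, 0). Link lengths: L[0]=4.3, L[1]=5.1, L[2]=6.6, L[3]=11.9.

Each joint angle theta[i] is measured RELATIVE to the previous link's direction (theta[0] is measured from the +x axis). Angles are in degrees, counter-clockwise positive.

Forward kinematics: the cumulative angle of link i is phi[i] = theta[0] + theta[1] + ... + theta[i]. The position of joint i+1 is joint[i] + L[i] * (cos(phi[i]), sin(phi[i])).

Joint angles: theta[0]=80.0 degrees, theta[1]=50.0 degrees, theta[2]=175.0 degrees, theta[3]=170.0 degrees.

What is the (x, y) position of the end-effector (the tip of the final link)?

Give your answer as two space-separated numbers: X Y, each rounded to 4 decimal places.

joint[0] = (0.0000, 0.0000)  (base)
link 0: phi[0] = 80 = 80 deg
  cos(80 deg) = 0.1736, sin(80 deg) = 0.9848
  joint[1] = (0.0000, 0.0000) + 4.3 * (0.1736, 0.9848) = (0.0000 + 0.7467, 0.0000 + 4.2347) = (0.7467, 4.2347)
link 1: phi[1] = 80 + 50 = 130 deg
  cos(130 deg) = -0.6428, sin(130 deg) = 0.7660
  joint[2] = (0.7467, 4.2347) + 5.1 * (-0.6428, 0.7660) = (0.7467 + -3.2782, 4.2347 + 3.9068) = (-2.5315, 8.1415)
link 2: phi[2] = 80 + 50 + 175 = 305 deg
  cos(305 deg) = 0.5736, sin(305 deg) = -0.8192
  joint[3] = (-2.5315, 8.1415) + 6.6 * (0.5736, -0.8192) = (-2.5315 + 3.7856, 8.1415 + -5.4064) = (1.2541, 2.7351)
link 3: phi[3] = 80 + 50 + 175 + 170 = 475 deg
  cos(475 deg) = -0.4226, sin(475 deg) = 0.9063
  joint[4] = (1.2541, 2.7351) + 11.9 * (-0.4226, 0.9063) = (1.2541 + -5.0292, 2.7351 + 10.7851) = (-3.7751, 13.5202)
End effector: (-3.7751, 13.5202)

Answer: -3.7751 13.5202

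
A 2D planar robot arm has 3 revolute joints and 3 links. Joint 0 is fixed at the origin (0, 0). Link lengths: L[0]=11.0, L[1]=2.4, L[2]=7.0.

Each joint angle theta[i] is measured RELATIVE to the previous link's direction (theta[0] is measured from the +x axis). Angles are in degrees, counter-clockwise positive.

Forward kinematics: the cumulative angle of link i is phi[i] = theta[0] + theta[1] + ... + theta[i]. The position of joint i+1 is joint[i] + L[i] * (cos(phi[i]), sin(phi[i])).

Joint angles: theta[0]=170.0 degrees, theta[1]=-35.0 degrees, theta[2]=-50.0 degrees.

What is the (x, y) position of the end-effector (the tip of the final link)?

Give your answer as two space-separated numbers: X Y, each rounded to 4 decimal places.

joint[0] = (0.0000, 0.0000)  (base)
link 0: phi[0] = 170 = 170 deg
  cos(170 deg) = -0.9848, sin(170 deg) = 0.1736
  joint[1] = (0.0000, 0.0000) + 11 * (-0.9848, 0.1736) = (0.0000 + -10.8329, 0.0000 + 1.9101) = (-10.8329, 1.9101)
link 1: phi[1] = 170 + -35 = 135 deg
  cos(135 deg) = -0.7071, sin(135 deg) = 0.7071
  joint[2] = (-10.8329, 1.9101) + 2.4 * (-0.7071, 0.7071) = (-10.8329 + -1.6971, 1.9101 + 1.6971) = (-12.5299, 3.6072)
link 2: phi[2] = 170 + -35 + -50 = 85 deg
  cos(85 deg) = 0.0872, sin(85 deg) = 0.9962
  joint[3] = (-12.5299, 3.6072) + 7 * (0.0872, 0.9962) = (-12.5299 + 0.6101, 3.6072 + 6.9734) = (-11.9199, 10.5805)
End effector: (-11.9199, 10.5805)

Answer: -11.9199 10.5805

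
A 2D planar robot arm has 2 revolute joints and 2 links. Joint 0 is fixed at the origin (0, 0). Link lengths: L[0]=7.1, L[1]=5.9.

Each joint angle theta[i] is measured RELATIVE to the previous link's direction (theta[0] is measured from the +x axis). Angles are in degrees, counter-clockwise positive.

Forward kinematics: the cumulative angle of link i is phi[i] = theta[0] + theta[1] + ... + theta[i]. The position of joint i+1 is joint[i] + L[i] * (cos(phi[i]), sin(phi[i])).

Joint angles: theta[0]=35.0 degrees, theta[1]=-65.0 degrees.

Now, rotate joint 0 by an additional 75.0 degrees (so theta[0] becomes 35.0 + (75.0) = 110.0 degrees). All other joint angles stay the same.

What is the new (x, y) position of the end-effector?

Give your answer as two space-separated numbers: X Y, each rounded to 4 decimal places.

Answer: 1.7436 10.8437

Derivation:
joint[0] = (0.0000, 0.0000)  (base)
link 0: phi[0] = 110 = 110 deg
  cos(110 deg) = -0.3420, sin(110 deg) = 0.9397
  joint[1] = (0.0000, 0.0000) + 7.1 * (-0.3420, 0.9397) = (0.0000 + -2.4283, 0.0000 + 6.6718) = (-2.4283, 6.6718)
link 1: phi[1] = 110 + -65 = 45 deg
  cos(45 deg) = 0.7071, sin(45 deg) = 0.7071
  joint[2] = (-2.4283, 6.6718) + 5.9 * (0.7071, 0.7071) = (-2.4283 + 4.1719, 6.6718 + 4.1719) = (1.7436, 10.8437)
End effector: (1.7436, 10.8437)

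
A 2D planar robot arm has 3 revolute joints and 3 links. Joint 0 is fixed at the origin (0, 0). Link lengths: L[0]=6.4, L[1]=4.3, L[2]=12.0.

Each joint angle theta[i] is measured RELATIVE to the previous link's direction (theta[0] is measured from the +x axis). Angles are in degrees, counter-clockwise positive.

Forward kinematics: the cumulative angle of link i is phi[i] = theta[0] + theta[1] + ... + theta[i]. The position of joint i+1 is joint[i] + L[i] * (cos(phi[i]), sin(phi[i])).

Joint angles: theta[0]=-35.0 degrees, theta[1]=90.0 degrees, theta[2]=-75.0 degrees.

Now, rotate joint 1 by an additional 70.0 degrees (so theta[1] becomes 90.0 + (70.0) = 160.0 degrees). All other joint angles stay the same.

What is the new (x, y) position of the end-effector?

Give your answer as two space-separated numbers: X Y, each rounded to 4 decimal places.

Answer: 10.4896 9.0440

Derivation:
joint[0] = (0.0000, 0.0000)  (base)
link 0: phi[0] = -35 = -35 deg
  cos(-35 deg) = 0.8192, sin(-35 deg) = -0.5736
  joint[1] = (0.0000, 0.0000) + 6.4 * (0.8192, -0.5736) = (0.0000 + 5.2426, 0.0000 + -3.6709) = (5.2426, -3.6709)
link 1: phi[1] = -35 + 160 = 125 deg
  cos(125 deg) = -0.5736, sin(125 deg) = 0.8192
  joint[2] = (5.2426, -3.6709) + 4.3 * (-0.5736, 0.8192) = (5.2426 + -2.4664, -3.6709 + 3.5224) = (2.7762, -0.1485)
link 2: phi[2] = -35 + 160 + -75 = 50 deg
  cos(50 deg) = 0.6428, sin(50 deg) = 0.7660
  joint[3] = (2.7762, -0.1485) + 12 * (0.6428, 0.7660) = (2.7762 + 7.7135, -0.1485 + 9.1925) = (10.4896, 9.0440)
End effector: (10.4896, 9.0440)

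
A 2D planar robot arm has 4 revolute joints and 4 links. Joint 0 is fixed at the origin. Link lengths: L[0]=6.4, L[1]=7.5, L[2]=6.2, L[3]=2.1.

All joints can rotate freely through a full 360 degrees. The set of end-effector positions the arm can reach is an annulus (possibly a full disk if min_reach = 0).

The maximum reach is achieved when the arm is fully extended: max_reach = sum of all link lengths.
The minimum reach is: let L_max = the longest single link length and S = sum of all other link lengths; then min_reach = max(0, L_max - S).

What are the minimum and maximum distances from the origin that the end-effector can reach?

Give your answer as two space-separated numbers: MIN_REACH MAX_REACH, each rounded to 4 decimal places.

Link lengths: [6.4, 7.5, 6.2, 2.1]
max_reach = 6.4 + 7.5 + 6.2 + 2.1 = 22.2
L_max = max([6.4, 7.5, 6.2, 2.1]) = 7.5
S (sum of others) = 22.2 - 7.5 = 14.7
min_reach = max(0, 7.5 - 14.7) = max(0, -7.2) = 0

Answer: 0.0000 22.2000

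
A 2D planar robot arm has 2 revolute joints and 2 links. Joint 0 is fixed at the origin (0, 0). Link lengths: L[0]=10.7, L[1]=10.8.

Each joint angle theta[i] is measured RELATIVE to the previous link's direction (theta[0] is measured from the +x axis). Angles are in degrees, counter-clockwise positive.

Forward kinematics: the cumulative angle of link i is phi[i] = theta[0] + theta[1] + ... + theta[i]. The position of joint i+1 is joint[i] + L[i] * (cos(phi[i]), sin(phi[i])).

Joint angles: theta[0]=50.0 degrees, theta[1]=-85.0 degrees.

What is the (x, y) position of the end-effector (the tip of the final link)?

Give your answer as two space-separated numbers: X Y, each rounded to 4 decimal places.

Answer: 15.7247 2.0021

Derivation:
joint[0] = (0.0000, 0.0000)  (base)
link 0: phi[0] = 50 = 50 deg
  cos(50 deg) = 0.6428, sin(50 deg) = 0.7660
  joint[1] = (0.0000, 0.0000) + 10.7 * (0.6428, 0.7660) = (0.0000 + 6.8778, 0.0000 + 8.1967) = (6.8778, 8.1967)
link 1: phi[1] = 50 + -85 = -35 deg
  cos(-35 deg) = 0.8192, sin(-35 deg) = -0.5736
  joint[2] = (6.8778, 8.1967) + 10.8 * (0.8192, -0.5736) = (6.8778 + 8.8468, 8.1967 + -6.1946) = (15.7247, 2.0021)
End effector: (15.7247, 2.0021)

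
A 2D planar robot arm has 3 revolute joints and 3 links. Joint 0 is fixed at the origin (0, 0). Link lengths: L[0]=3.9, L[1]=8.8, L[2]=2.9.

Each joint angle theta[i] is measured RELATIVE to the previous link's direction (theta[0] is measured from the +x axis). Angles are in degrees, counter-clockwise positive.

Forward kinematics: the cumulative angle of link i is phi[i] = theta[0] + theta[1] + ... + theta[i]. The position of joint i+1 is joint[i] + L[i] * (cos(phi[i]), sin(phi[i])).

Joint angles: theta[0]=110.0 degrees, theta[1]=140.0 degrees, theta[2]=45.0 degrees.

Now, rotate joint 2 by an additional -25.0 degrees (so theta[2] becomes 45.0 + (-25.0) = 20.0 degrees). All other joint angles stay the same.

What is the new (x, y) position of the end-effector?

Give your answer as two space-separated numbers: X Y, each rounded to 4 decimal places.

joint[0] = (0.0000, 0.0000)  (base)
link 0: phi[0] = 110 = 110 deg
  cos(110 deg) = -0.3420, sin(110 deg) = 0.9397
  joint[1] = (0.0000, 0.0000) + 3.9 * (-0.3420, 0.9397) = (0.0000 + -1.3339, 0.0000 + 3.6648) = (-1.3339, 3.6648)
link 1: phi[1] = 110 + 140 = 250 deg
  cos(250 deg) = -0.3420, sin(250 deg) = -0.9397
  joint[2] = (-1.3339, 3.6648) + 8.8 * (-0.3420, -0.9397) = (-1.3339 + -3.0098, 3.6648 + -8.2693) = (-4.3437, -4.6045)
link 2: phi[2] = 110 + 140 + 20 = 270 deg
  cos(270 deg) = -0.0000, sin(270 deg) = -1.0000
  joint[3] = (-4.3437, -4.6045) + 2.9 * (-0.0000, -1.0000) = (-4.3437 + -0.0000, -4.6045 + -2.9000) = (-4.3437, -7.5045)
End effector: (-4.3437, -7.5045)

Answer: -4.3437 -7.5045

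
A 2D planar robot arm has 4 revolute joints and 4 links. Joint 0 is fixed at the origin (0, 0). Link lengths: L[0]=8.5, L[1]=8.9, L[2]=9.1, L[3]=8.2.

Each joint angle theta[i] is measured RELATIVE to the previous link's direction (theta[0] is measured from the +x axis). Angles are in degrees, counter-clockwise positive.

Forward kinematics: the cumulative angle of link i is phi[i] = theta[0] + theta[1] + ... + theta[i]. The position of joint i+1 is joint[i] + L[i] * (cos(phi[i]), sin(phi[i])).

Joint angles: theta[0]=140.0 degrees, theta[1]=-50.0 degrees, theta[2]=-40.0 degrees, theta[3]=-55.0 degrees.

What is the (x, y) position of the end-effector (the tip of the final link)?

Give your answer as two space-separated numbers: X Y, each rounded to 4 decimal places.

joint[0] = (0.0000, 0.0000)  (base)
link 0: phi[0] = 140 = 140 deg
  cos(140 deg) = -0.7660, sin(140 deg) = 0.6428
  joint[1] = (0.0000, 0.0000) + 8.5 * (-0.7660, 0.6428) = (0.0000 + -6.5114, 0.0000 + 5.4637) = (-6.5114, 5.4637)
link 1: phi[1] = 140 + -50 = 90 deg
  cos(90 deg) = 0.0000, sin(90 deg) = 1.0000
  joint[2] = (-6.5114, 5.4637) + 8.9 * (0.0000, 1.0000) = (-6.5114 + 0.0000, 5.4637 + 8.9000) = (-6.5114, 14.3637)
link 2: phi[2] = 140 + -50 + -40 = 50 deg
  cos(50 deg) = 0.6428, sin(50 deg) = 0.7660
  joint[3] = (-6.5114, 14.3637) + 9.1 * (0.6428, 0.7660) = (-6.5114 + 5.8494, 14.3637 + 6.9710) = (-0.6620, 21.3347)
link 3: phi[3] = 140 + -50 + -40 + -55 = -5 deg
  cos(-5 deg) = 0.9962, sin(-5 deg) = -0.0872
  joint[4] = (-0.6620, 21.3347) + 8.2 * (0.9962, -0.0872) = (-0.6620 + 8.1688, 21.3347 + -0.7147) = (7.5068, 20.6200)
End effector: (7.5068, 20.6200)

Answer: 7.5068 20.6200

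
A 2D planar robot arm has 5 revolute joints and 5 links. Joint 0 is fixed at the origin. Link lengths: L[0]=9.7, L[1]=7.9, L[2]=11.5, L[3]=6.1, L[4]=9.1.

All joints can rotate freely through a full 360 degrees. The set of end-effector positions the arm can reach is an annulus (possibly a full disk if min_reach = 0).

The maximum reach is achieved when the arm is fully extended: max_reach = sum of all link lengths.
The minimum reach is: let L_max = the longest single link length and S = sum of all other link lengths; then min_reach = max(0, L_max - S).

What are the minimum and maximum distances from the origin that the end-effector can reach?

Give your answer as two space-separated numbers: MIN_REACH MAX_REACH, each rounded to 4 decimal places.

Answer: 0.0000 44.3000

Derivation:
Link lengths: [9.7, 7.9, 11.5, 6.1, 9.1]
max_reach = 9.7 + 7.9 + 11.5 + 6.1 + 9.1 = 44.3
L_max = max([9.7, 7.9, 11.5, 6.1, 9.1]) = 11.5
S (sum of others) = 44.3 - 11.5 = 32.8
min_reach = max(0, 11.5 - 32.8) = max(0, -21.3) = 0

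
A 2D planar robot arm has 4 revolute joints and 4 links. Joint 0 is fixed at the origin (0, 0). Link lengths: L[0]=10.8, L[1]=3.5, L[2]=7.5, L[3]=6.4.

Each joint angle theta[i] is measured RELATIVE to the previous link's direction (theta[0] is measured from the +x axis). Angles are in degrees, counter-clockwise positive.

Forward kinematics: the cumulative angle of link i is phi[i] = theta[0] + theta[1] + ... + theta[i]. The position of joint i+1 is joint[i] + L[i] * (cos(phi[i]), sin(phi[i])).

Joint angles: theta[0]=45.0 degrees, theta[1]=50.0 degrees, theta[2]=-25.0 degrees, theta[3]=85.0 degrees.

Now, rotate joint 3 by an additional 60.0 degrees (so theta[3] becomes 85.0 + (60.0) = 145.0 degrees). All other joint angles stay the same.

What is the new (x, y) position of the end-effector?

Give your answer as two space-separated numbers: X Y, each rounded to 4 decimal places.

joint[0] = (0.0000, 0.0000)  (base)
link 0: phi[0] = 45 = 45 deg
  cos(45 deg) = 0.7071, sin(45 deg) = 0.7071
  joint[1] = (0.0000, 0.0000) + 10.8 * (0.7071, 0.7071) = (0.0000 + 7.6368, 0.0000 + 7.6368) = (7.6368, 7.6368)
link 1: phi[1] = 45 + 50 = 95 deg
  cos(95 deg) = -0.0872, sin(95 deg) = 0.9962
  joint[2] = (7.6368, 7.6368) + 3.5 * (-0.0872, 0.9962) = (7.6368 + -0.3050, 7.6368 + 3.4867) = (7.3317, 11.1234)
link 2: phi[2] = 45 + 50 + -25 = 70 deg
  cos(70 deg) = 0.3420, sin(70 deg) = 0.9397
  joint[3] = (7.3317, 11.1234) + 7.5 * (0.3420, 0.9397) = (7.3317 + 2.5652, 11.1234 + 7.0477) = (9.8969, 18.1711)
link 3: phi[3] = 45 + 50 + -25 + 145 = 215 deg
  cos(215 deg) = -0.8192, sin(215 deg) = -0.5736
  joint[4] = (9.8969, 18.1711) + 6.4 * (-0.8192, -0.5736) = (9.8969 + -5.2426, 18.1711 + -3.6709) = (4.6543, 14.5002)
End effector: (4.6543, 14.5002)

Answer: 4.6543 14.5002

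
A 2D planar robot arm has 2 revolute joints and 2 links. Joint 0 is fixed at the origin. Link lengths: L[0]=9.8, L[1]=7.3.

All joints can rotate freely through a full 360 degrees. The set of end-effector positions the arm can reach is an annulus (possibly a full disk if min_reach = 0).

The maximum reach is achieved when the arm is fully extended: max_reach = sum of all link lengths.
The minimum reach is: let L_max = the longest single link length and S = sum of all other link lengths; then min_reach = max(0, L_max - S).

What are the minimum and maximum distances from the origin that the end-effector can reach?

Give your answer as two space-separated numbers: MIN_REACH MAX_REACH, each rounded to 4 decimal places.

Answer: 2.5000 17.1000

Derivation:
Link lengths: [9.8, 7.3]
max_reach = 9.8 + 7.3 = 17.1
L_max = max([9.8, 7.3]) = 9.8
S (sum of others) = 17.1 - 9.8 = 7.3
min_reach = max(0, 9.8 - 7.3) = max(0, 2.5) = 2.5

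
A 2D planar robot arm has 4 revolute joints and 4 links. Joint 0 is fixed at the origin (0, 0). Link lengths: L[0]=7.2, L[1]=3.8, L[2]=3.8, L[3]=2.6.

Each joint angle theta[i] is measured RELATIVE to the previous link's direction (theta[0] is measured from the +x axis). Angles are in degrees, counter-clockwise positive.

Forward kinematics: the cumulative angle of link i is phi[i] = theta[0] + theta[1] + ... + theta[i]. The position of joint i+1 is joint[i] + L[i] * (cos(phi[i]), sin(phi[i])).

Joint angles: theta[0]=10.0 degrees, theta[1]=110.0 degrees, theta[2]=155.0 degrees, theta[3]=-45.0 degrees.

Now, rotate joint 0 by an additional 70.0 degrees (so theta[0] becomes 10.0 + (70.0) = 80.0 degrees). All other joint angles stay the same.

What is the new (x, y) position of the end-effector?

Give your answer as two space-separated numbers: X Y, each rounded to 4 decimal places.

Answer: 2.4785 3.1956

Derivation:
joint[0] = (0.0000, 0.0000)  (base)
link 0: phi[0] = 80 = 80 deg
  cos(80 deg) = 0.1736, sin(80 deg) = 0.9848
  joint[1] = (0.0000, 0.0000) + 7.2 * (0.1736, 0.9848) = (0.0000 + 1.2503, 0.0000 + 7.0906) = (1.2503, 7.0906)
link 1: phi[1] = 80 + 110 = 190 deg
  cos(190 deg) = -0.9848, sin(190 deg) = -0.1736
  joint[2] = (1.2503, 7.0906) + 3.8 * (-0.9848, -0.1736) = (1.2503 + -3.7423, 7.0906 + -0.6599) = (-2.4920, 6.4308)
link 2: phi[2] = 80 + 110 + 155 = 345 deg
  cos(345 deg) = 0.9659, sin(345 deg) = -0.2588
  joint[3] = (-2.4920, 6.4308) + 3.8 * (0.9659, -0.2588) = (-2.4920 + 3.6705, 6.4308 + -0.9835) = (1.1785, 5.4472)
link 3: phi[3] = 80 + 110 + 155 + -45 = 300 deg
  cos(300 deg) = 0.5000, sin(300 deg) = -0.8660
  joint[4] = (1.1785, 5.4472) + 2.6 * (0.5000, -0.8660) = (1.1785 + 1.3000, 5.4472 + -2.2517) = (2.4785, 3.1956)
End effector: (2.4785, 3.1956)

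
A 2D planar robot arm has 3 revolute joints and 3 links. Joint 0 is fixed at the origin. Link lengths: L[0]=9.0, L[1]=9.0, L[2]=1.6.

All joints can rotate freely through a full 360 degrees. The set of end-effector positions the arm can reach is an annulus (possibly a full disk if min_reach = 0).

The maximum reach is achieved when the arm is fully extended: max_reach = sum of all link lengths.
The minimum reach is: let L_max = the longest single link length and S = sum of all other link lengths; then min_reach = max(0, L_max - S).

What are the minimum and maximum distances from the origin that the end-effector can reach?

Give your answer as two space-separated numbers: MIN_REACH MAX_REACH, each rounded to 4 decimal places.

Link lengths: [9.0, 9.0, 1.6]
max_reach = 9 + 9 + 1.6 = 19.6
L_max = max([9.0, 9.0, 1.6]) = 9
S (sum of others) = 19.6 - 9 = 10.6
min_reach = max(0, 9 - 10.6) = max(0, -1.6) = 0

Answer: 0.0000 19.6000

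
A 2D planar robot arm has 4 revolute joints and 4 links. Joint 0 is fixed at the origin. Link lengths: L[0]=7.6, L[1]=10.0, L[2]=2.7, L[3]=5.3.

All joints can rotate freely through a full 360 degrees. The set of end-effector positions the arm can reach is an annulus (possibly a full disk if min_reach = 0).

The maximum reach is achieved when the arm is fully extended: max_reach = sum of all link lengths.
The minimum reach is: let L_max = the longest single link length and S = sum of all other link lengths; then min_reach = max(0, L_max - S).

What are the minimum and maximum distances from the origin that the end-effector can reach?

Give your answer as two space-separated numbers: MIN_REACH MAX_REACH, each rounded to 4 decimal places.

Link lengths: [7.6, 10.0, 2.7, 5.3]
max_reach = 7.6 + 10 + 2.7 + 5.3 = 25.6
L_max = max([7.6, 10.0, 2.7, 5.3]) = 10
S (sum of others) = 25.6 - 10 = 15.6
min_reach = max(0, 10 - 15.6) = max(0, -5.6) = 0

Answer: 0.0000 25.6000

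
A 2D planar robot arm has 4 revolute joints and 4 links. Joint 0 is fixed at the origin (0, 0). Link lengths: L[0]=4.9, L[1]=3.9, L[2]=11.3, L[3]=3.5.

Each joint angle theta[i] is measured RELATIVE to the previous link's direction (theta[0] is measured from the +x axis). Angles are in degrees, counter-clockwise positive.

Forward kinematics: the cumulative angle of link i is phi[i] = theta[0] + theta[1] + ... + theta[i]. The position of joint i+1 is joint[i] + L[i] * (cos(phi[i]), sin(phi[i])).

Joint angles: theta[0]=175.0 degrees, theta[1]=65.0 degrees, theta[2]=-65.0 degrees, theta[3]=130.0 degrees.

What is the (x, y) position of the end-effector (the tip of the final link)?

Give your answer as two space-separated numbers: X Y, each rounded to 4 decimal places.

joint[0] = (0.0000, 0.0000)  (base)
link 0: phi[0] = 175 = 175 deg
  cos(175 deg) = -0.9962, sin(175 deg) = 0.0872
  joint[1] = (0.0000, 0.0000) + 4.9 * (-0.9962, 0.0872) = (0.0000 + -4.8814, 0.0000 + 0.4271) = (-4.8814, 0.4271)
link 1: phi[1] = 175 + 65 = 240 deg
  cos(240 deg) = -0.5000, sin(240 deg) = -0.8660
  joint[2] = (-4.8814, 0.4271) + 3.9 * (-0.5000, -0.8660) = (-4.8814 + -1.9500, 0.4271 + -3.3775) = (-6.8314, -2.9504)
link 2: phi[2] = 175 + 65 + -65 = 175 deg
  cos(175 deg) = -0.9962, sin(175 deg) = 0.0872
  joint[3] = (-6.8314, -2.9504) + 11.3 * (-0.9962, 0.0872) = (-6.8314 + -11.2570, -2.9504 + 0.9849) = (-18.0884, -1.9656)
link 3: phi[3] = 175 + 65 + -65 + 130 = 305 deg
  cos(305 deg) = 0.5736, sin(305 deg) = -0.8192
  joint[4] = (-18.0884, -1.9656) + 3.5 * (0.5736, -0.8192) = (-18.0884 + 2.0075, -1.9656 + -2.8670) = (-16.0808, -4.8326)
End effector: (-16.0808, -4.8326)

Answer: -16.0808 -4.8326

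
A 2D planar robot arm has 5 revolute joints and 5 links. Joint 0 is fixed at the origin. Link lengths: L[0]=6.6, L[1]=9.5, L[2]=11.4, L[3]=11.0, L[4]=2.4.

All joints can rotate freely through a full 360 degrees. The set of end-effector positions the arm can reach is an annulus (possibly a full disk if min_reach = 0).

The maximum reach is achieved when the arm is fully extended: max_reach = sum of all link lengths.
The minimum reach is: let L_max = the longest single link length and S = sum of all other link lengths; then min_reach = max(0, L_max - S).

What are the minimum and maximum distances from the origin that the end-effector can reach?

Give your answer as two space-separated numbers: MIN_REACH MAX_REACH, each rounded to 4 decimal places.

Link lengths: [6.6, 9.5, 11.4, 11.0, 2.4]
max_reach = 6.6 + 9.5 + 11.4 + 11 + 2.4 = 40.9
L_max = max([6.6, 9.5, 11.4, 11.0, 2.4]) = 11.4
S (sum of others) = 40.9 - 11.4 = 29.5
min_reach = max(0, 11.4 - 29.5) = max(0, -18.1) = 0

Answer: 0.0000 40.9000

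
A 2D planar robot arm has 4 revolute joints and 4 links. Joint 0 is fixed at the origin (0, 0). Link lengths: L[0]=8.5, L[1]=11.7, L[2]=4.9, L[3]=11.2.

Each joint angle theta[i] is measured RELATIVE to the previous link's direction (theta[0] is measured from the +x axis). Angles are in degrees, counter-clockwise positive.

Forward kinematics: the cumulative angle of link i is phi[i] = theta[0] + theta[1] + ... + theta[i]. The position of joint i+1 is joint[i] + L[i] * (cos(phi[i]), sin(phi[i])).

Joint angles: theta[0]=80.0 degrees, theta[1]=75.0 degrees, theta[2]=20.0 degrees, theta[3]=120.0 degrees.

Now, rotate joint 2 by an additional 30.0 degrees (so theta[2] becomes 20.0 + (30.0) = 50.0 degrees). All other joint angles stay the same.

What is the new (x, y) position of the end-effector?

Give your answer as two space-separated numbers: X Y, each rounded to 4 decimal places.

Answer: -4.3942 4.8206

Derivation:
joint[0] = (0.0000, 0.0000)  (base)
link 0: phi[0] = 80 = 80 deg
  cos(80 deg) = 0.1736, sin(80 deg) = 0.9848
  joint[1] = (0.0000, 0.0000) + 8.5 * (0.1736, 0.9848) = (0.0000 + 1.4760, 0.0000 + 8.3709) = (1.4760, 8.3709)
link 1: phi[1] = 80 + 75 = 155 deg
  cos(155 deg) = -0.9063, sin(155 deg) = 0.4226
  joint[2] = (1.4760, 8.3709) + 11.7 * (-0.9063, 0.4226) = (1.4760 + -10.6038, 8.3709 + 4.9446) = (-9.1278, 13.3155)
link 2: phi[2] = 80 + 75 + 50 = 205 deg
  cos(205 deg) = -0.9063, sin(205 deg) = -0.4226
  joint[3] = (-9.1278, 13.3155) + 4.9 * (-0.9063, -0.4226) = (-9.1278 + -4.4409, 13.3155 + -2.0708) = (-13.5687, 11.2447)
link 3: phi[3] = 80 + 75 + 50 + 120 = 325 deg
  cos(325 deg) = 0.8192, sin(325 deg) = -0.5736
  joint[4] = (-13.5687, 11.2447) + 11.2 * (0.8192, -0.5736) = (-13.5687 + 9.1745, 11.2447 + -6.4241) = (-4.3942, 4.8206)
End effector: (-4.3942, 4.8206)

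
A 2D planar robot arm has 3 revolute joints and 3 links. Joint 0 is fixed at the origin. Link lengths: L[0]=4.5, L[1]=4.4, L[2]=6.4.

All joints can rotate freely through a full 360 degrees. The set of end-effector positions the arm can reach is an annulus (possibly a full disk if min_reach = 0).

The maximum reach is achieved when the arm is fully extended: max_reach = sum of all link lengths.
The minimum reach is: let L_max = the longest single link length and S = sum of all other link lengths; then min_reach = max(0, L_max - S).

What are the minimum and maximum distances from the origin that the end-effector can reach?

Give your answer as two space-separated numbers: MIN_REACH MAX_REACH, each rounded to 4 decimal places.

Link lengths: [4.5, 4.4, 6.4]
max_reach = 4.5 + 4.4 + 6.4 = 15.3
L_max = max([4.5, 4.4, 6.4]) = 6.4
S (sum of others) = 15.3 - 6.4 = 8.9
min_reach = max(0, 6.4 - 8.9) = max(0, -2.5) = 0

Answer: 0.0000 15.3000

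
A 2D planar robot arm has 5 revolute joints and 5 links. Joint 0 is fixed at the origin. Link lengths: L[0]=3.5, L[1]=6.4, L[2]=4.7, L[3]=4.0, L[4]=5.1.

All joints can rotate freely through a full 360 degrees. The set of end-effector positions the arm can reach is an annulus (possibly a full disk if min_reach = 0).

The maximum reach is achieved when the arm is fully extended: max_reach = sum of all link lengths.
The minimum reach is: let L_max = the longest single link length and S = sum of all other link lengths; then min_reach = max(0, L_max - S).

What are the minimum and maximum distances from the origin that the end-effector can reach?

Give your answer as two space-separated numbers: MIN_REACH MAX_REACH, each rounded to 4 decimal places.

Answer: 0.0000 23.7000

Derivation:
Link lengths: [3.5, 6.4, 4.7, 4.0, 5.1]
max_reach = 3.5 + 6.4 + 4.7 + 4 + 5.1 = 23.7
L_max = max([3.5, 6.4, 4.7, 4.0, 5.1]) = 6.4
S (sum of others) = 23.7 - 6.4 = 17.3
min_reach = max(0, 6.4 - 17.3) = max(0, -10.9) = 0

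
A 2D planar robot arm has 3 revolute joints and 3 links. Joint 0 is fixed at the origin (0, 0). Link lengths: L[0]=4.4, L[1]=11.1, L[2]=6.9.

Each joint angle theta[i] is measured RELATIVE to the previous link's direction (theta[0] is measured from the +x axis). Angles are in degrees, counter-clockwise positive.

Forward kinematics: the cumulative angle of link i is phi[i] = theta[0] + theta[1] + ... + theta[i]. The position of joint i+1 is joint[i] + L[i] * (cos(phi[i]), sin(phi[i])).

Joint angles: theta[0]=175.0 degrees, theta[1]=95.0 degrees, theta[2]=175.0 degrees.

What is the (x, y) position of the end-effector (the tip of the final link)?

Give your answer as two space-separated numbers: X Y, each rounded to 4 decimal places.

Answer: -3.7819 -3.8428

Derivation:
joint[0] = (0.0000, 0.0000)  (base)
link 0: phi[0] = 175 = 175 deg
  cos(175 deg) = -0.9962, sin(175 deg) = 0.0872
  joint[1] = (0.0000, 0.0000) + 4.4 * (-0.9962, 0.0872) = (0.0000 + -4.3833, 0.0000 + 0.3835) = (-4.3833, 0.3835)
link 1: phi[1] = 175 + 95 = 270 deg
  cos(270 deg) = -0.0000, sin(270 deg) = -1.0000
  joint[2] = (-4.3833, 0.3835) + 11.1 * (-0.0000, -1.0000) = (-4.3833 + -0.0000, 0.3835 + -11.1000) = (-4.3833, -10.7165)
link 2: phi[2] = 175 + 95 + 175 = 445 deg
  cos(445 deg) = 0.0872, sin(445 deg) = 0.9962
  joint[3] = (-4.3833, -10.7165) + 6.9 * (0.0872, 0.9962) = (-4.3833 + 0.6014, -10.7165 + 6.8737) = (-3.7819, -3.8428)
End effector: (-3.7819, -3.8428)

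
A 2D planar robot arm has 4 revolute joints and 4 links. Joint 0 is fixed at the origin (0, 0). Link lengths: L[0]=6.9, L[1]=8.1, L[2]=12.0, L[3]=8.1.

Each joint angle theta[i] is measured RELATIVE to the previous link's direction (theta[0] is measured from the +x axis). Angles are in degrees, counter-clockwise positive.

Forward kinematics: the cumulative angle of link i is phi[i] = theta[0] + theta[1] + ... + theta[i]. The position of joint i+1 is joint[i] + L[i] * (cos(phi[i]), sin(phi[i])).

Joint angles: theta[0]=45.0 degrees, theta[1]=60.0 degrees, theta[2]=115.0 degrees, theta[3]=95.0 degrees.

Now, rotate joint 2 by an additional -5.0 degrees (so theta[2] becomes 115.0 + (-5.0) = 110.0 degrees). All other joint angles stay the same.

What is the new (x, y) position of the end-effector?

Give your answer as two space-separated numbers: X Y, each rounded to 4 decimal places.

joint[0] = (0.0000, 0.0000)  (base)
link 0: phi[0] = 45 = 45 deg
  cos(45 deg) = 0.7071, sin(45 deg) = 0.7071
  joint[1] = (0.0000, 0.0000) + 6.9 * (0.7071, 0.7071) = (0.0000 + 4.8790, 0.0000 + 4.8790) = (4.8790, 4.8790)
link 1: phi[1] = 45 + 60 = 105 deg
  cos(105 deg) = -0.2588, sin(105 deg) = 0.9659
  joint[2] = (4.8790, 4.8790) + 8.1 * (-0.2588, 0.9659) = (4.8790 + -2.0964, 4.8790 + 7.8240) = (2.7826, 12.7030)
link 2: phi[2] = 45 + 60 + 110 = 215 deg
  cos(215 deg) = -0.8192, sin(215 deg) = -0.5736
  joint[3] = (2.7826, 12.7030) + 12 * (-0.8192, -0.5736) = (2.7826 + -9.8298, 12.7030 + -6.8829) = (-7.0472, 5.8201)
link 3: phi[3] = 45 + 60 + 110 + 95 = 310 deg
  cos(310 deg) = 0.6428, sin(310 deg) = -0.7660
  joint[4] = (-7.0472, 5.8201) + 8.1 * (0.6428, -0.7660) = (-7.0472 + 5.2066, 5.8201 + -6.2050) = (-1.8406, -0.3848)
End effector: (-1.8406, -0.3848)

Answer: -1.8406 -0.3848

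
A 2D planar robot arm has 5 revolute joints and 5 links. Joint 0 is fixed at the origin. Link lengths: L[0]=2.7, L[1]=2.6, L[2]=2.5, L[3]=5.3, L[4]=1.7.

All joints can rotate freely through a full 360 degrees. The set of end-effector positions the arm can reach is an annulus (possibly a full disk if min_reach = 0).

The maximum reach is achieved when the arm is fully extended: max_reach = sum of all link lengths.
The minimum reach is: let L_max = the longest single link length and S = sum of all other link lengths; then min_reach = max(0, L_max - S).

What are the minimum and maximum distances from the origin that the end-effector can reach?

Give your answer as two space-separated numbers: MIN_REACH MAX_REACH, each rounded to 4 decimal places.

Answer: 0.0000 14.8000

Derivation:
Link lengths: [2.7, 2.6, 2.5, 5.3, 1.7]
max_reach = 2.7 + 2.6 + 2.5 + 5.3 + 1.7 = 14.8
L_max = max([2.7, 2.6, 2.5, 5.3, 1.7]) = 5.3
S (sum of others) = 14.8 - 5.3 = 9.5
min_reach = max(0, 5.3 - 9.5) = max(0, -4.2) = 0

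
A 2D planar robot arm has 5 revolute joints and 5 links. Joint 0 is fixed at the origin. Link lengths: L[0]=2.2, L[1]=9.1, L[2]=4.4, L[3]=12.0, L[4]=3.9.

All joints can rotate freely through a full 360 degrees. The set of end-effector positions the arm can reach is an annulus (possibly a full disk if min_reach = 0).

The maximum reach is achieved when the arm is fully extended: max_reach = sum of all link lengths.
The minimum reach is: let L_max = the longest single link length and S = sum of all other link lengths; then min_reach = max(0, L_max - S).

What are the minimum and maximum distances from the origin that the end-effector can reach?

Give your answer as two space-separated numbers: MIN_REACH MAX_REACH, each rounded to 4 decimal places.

Answer: 0.0000 31.6000

Derivation:
Link lengths: [2.2, 9.1, 4.4, 12.0, 3.9]
max_reach = 2.2 + 9.1 + 4.4 + 12 + 3.9 = 31.6
L_max = max([2.2, 9.1, 4.4, 12.0, 3.9]) = 12
S (sum of others) = 31.6 - 12 = 19.6
min_reach = max(0, 12 - 19.6) = max(0, -7.6) = 0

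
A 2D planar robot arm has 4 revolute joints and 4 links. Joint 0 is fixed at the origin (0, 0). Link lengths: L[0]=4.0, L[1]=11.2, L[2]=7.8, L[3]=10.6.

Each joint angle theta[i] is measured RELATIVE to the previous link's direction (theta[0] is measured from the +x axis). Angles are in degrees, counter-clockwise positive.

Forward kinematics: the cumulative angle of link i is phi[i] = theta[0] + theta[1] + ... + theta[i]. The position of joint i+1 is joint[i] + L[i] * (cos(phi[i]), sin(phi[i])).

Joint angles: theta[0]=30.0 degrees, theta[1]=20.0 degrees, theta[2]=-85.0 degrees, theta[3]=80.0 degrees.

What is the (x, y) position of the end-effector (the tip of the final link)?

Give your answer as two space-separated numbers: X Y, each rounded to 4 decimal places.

joint[0] = (0.0000, 0.0000)  (base)
link 0: phi[0] = 30 = 30 deg
  cos(30 deg) = 0.8660, sin(30 deg) = 0.5000
  joint[1] = (0.0000, 0.0000) + 4 * (0.8660, 0.5000) = (0.0000 + 3.4641, 0.0000 + 2.0000) = (3.4641, 2.0000)
link 1: phi[1] = 30 + 20 = 50 deg
  cos(50 deg) = 0.6428, sin(50 deg) = 0.7660
  joint[2] = (3.4641, 2.0000) + 11.2 * (0.6428, 0.7660) = (3.4641 + 7.1992, 2.0000 + 8.5797) = (10.6633, 10.5797)
link 2: phi[2] = 30 + 20 + -85 = -35 deg
  cos(-35 deg) = 0.8192, sin(-35 deg) = -0.5736
  joint[3] = (10.6633, 10.5797) + 7.8 * (0.8192, -0.5736) = (10.6633 + 6.3894, 10.5797 + -4.4739) = (17.0527, 6.1058)
link 3: phi[3] = 30 + 20 + -85 + 80 = 45 deg
  cos(45 deg) = 0.7071, sin(45 deg) = 0.7071
  joint[4] = (17.0527, 6.1058) + 10.6 * (0.7071, 0.7071) = (17.0527 + 7.4953, 6.1058 + 7.4953) = (24.5480, 13.6011)
End effector: (24.5480, 13.6011)

Answer: 24.5480 13.6011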